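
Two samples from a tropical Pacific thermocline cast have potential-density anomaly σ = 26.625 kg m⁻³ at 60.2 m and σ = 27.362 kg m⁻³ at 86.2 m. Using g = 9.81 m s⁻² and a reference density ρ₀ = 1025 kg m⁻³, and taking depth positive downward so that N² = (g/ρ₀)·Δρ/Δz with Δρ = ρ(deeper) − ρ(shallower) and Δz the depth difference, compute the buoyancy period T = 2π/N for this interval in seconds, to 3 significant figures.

381 s

Δρ = 1027.362 − 1026.625 = 0.737 kg m⁻³ over Δz = 86.2 − 60.2 = 26 m.
N² = (9.81/1025) × (0.737/26) = 2.7129 × 10⁻⁴ s⁻².
N = √(2.7129 × 10⁻⁴) = 0.016471 rad s⁻¹, so T = 2π/N = 381.47 s ≈ 381 s.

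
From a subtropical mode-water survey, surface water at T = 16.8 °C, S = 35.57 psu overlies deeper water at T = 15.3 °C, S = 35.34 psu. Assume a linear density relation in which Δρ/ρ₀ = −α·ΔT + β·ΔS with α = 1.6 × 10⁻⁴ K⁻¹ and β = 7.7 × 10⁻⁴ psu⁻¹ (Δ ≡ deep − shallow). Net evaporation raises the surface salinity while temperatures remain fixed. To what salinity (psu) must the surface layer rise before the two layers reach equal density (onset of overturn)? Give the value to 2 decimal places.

Neutral buoyancy requires −α(T_deep − T_surf) + β(S_deep − S_surf′) = 0.
S_surf′ = S_deep − (α/β)·ΔT = 35.34 − (1.6 × 10⁻⁴/7.7 × 10⁻⁴)·(-1.5) = 35.6517 psu.
Increase required: 35.6517 − 35.57 = 0.0817 psu.

35.65 psu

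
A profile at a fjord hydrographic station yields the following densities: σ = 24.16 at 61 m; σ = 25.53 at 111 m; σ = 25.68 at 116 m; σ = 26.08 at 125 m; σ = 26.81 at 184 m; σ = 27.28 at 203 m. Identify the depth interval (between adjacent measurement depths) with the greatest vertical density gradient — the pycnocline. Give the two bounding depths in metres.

Compute the density gradient over each adjacent pair:
  61–111 m: Δρ/Δz = 1.37/50 = 0.027 kg m⁻⁴
  111–116 m: Δρ/Δz = 0.15/5 = 0.030 kg m⁻⁴
  116–125 m: Δρ/Δz = 0.40/9 = 0.044 kg m⁻⁴
  125–184 m: Δρ/Δz = 0.73/59 = 0.012 kg m⁻⁴
  184–203 m: Δρ/Δz = 0.47/19 = 0.025 kg m⁻⁴
The largest gradient is in the 116–125 m interval — the pycnocline.

116–125 m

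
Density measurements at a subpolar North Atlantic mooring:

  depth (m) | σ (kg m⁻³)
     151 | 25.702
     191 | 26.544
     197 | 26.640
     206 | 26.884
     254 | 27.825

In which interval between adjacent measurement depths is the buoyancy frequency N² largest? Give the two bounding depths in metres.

Compute the density gradient over each adjacent pair:
  151–191 m: Δρ/Δz = 0.842/40 = 0.021 kg m⁻⁴
  191–197 m: Δρ/Δz = 0.096/6 = 0.016 kg m⁻⁴
  197–206 m: Δρ/Δz = 0.244/9 = 0.027 kg m⁻⁴
  206–254 m: Δρ/Δz = 0.941/48 = 0.020 kg m⁻⁴
The largest gradient is in the 197–206 m interval — the pycnocline.

197–206 m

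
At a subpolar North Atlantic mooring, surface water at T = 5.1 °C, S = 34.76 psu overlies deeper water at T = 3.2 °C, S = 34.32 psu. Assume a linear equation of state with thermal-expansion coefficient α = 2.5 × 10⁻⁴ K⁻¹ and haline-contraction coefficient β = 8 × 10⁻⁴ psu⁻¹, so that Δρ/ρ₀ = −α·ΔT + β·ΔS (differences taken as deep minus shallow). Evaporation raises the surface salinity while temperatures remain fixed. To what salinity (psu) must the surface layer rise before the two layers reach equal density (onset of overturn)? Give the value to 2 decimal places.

Neutral buoyancy requires −α(T_deep − T_surf) + β(S_deep − S_surf′) = 0.
S_surf′ = S_deep − (α/β)·ΔT = 34.32 − (2.5 × 10⁻⁴/8 × 10⁻⁴)·(-1.9) = 34.9138 psu.
Increase required: 34.9138 − 34.76 = 0.1538 psu.

34.91 psu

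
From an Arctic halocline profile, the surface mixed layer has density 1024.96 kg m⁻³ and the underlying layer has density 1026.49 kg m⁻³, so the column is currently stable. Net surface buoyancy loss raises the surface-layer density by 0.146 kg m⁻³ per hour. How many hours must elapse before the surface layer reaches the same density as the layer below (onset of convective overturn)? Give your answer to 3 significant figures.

10.5 hours

Density deficit of the surface layer: 1026.49 − 1024.96 = 1.53 kg m⁻³.
Required change = 1.53 / 0.146 = 10.5 hours.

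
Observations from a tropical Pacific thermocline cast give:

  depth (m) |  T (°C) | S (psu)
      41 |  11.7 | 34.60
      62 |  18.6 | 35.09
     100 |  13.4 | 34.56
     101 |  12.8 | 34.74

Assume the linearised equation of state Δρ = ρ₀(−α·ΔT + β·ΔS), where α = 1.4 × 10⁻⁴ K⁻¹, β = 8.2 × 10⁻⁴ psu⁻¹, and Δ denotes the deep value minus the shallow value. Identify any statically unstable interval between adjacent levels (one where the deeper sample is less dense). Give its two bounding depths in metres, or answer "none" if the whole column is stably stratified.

Evaluate Δρ/ρ₀ = −αΔT + βΔS across each adjacent pair:
  41–62 m: −αΔT+βΔS = −(1.4 × 10⁻⁴)(+6.9)+(8.2 × 10⁻⁴)(+0.49) = -5.6 × 10⁻⁴ → UNSTABLE
  62–100 m: −αΔT+βΔS = −(1.4 × 10⁻⁴)(-5.2)+(8.2 × 10⁻⁴)(-0.53) = 2.9 × 10⁻⁴ → stable
  100–101 m: −αΔT+βΔS = −(1.4 × 10⁻⁴)(-0.6)+(8.2 × 10⁻⁴)(+0.18) = 2.3 × 10⁻⁴ → stable
The 41–62 m interval has Δρ < 0: lighter water underlies denser water.

41–62 m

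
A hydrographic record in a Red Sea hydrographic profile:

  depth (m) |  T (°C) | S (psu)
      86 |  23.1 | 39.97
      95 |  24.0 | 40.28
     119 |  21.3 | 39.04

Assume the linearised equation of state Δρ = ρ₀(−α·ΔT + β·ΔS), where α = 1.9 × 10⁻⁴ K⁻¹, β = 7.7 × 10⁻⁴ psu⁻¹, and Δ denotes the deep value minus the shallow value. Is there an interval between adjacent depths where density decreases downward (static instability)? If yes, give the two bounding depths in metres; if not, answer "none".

95–119 m

Evaluate Δρ/ρ₀ = −αΔT + βΔS across each adjacent pair:
  86–95 m: −αΔT+βΔS = −(1.9 × 10⁻⁴)(+0.9)+(7.7 × 10⁻⁴)(+0.31) = 6.8 × 10⁻⁵ → stable
  95–119 m: −αΔT+βΔS = −(1.9 × 10⁻⁴)(-2.7)+(7.7 × 10⁻⁴)(-1.24) = -4.4 × 10⁻⁴ → UNSTABLE
The 95–119 m interval has Δρ < 0: lighter water underlies denser water.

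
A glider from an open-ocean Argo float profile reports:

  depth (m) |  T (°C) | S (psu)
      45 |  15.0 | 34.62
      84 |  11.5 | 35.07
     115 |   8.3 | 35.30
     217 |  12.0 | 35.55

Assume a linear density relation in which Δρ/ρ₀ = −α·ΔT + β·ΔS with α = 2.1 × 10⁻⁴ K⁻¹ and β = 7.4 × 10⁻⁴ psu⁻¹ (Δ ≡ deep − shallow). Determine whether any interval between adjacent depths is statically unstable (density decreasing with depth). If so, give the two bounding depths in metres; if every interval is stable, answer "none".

Evaluate Δρ/ρ₀ = −αΔT + βΔS across each adjacent pair:
  45–84 m: −αΔT+βΔS = −(2.1 × 10⁻⁴)(-3.5)+(7.4 × 10⁻⁴)(+0.45) = 1.1 × 10⁻³ → stable
  84–115 m: −αΔT+βΔS = −(2.1 × 10⁻⁴)(-3.2)+(7.4 × 10⁻⁴)(+0.23) = 8.4 × 10⁻⁴ → stable
  115–217 m: −αΔT+βΔS = −(2.1 × 10⁻⁴)(+3.7)+(7.4 × 10⁻⁴)(+0.25) = -5.9 × 10⁻⁴ → UNSTABLE
The 115–217 m interval has Δρ < 0: lighter water underlies denser water.

115–217 m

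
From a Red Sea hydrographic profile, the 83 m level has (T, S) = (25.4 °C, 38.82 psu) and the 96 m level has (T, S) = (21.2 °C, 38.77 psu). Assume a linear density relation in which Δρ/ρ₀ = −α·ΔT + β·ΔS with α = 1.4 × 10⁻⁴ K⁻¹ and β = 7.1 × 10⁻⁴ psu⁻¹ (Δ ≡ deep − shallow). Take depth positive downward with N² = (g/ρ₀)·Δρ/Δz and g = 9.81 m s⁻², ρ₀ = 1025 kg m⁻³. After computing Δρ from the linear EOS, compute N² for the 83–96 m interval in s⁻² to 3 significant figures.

4.17 × 10⁻⁴ s⁻²

ΔT = -4.2 K, ΔS = -0.05 psu (deep − shallow).
Δρ/ρ₀ = −αΔT + βΔS = 5.88 × 10⁻⁴ − 3.55 × 10⁻⁵ = 5.525 × 10⁻⁴, so Δρ ≈ 0.5663 kg m⁻³.
N² = (g/ρ₀)·Δρ/Δz = g·(Δρ/ρ₀)/Δz = 9.81 × 5.525 × 10⁻⁴ / 13 = 4.1692 × 10⁻⁴ s⁻² ≈ 4.17 × 10⁻⁴ s⁻².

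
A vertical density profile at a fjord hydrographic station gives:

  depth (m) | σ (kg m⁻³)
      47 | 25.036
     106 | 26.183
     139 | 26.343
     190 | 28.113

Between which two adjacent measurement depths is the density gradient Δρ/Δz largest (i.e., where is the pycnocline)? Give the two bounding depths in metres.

139–190 m

Compute the density gradient over each adjacent pair:
  47–106 m: Δρ/Δz = 1.147/59 = 0.019 kg m⁻⁴
  106–139 m: Δρ/Δz = 0.160/33 = 4.8 × 10⁻³ kg m⁻⁴
  139–190 m: Δρ/Δz = 1.770/51 = 0.035 kg m⁻⁴
The largest gradient is in the 139–190 m interval — the pycnocline.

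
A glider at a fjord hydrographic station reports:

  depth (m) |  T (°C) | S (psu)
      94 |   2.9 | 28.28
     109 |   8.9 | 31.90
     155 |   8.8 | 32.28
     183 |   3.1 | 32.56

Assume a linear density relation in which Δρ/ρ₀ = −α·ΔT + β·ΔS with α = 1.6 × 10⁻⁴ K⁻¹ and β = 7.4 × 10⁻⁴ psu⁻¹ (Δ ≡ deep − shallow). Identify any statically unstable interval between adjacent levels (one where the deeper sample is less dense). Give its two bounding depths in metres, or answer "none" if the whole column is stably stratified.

none

Evaluate Δρ/ρ₀ = −αΔT + βΔS across each adjacent pair:
  94–109 m: −αΔT+βΔS = −(1.6 × 10⁻⁴)(+6.0)+(7.4 × 10⁻⁴)(+3.62) = 1.7 × 10⁻³ → stable
  109–155 m: −αΔT+βΔS = −(1.6 × 10⁻⁴)(-0.1)+(7.4 × 10⁻⁴)(+0.38) = 3.0 × 10⁻⁴ → stable
  155–183 m: −αΔT+βΔS = −(1.6 × 10⁻⁴)(-5.7)+(7.4 × 10⁻⁴)(+0.28) = 1.1 × 10⁻³ → stable
Every interval has Δρ > 0: the column is stably stratified throughout.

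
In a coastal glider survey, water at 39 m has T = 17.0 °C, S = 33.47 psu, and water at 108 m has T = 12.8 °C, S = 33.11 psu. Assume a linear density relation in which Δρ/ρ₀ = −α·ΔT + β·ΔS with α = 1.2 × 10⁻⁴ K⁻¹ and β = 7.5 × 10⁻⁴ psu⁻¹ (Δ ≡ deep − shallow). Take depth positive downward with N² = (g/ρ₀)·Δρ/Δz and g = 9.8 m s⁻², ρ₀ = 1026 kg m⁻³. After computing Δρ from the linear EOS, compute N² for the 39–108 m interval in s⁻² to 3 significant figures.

ΔT = -4.2 K, ΔS = -0.36 psu (deep − shallow).
Δρ/ρ₀ = −αΔT + βΔS = 5.04 × 10⁻⁴ − 2.70 × 10⁻⁴ = 2.34 × 10⁻⁴, so Δρ ≈ 0.2401 kg m⁻³.
N² = (g/ρ₀)·Δρ/Δz = g·(Δρ/ρ₀)/Δz = 9.8 × 2.34 × 10⁻⁴ / 69 = 3.3235 × 10⁻⁵ s⁻² ≈ 3.32 × 10⁻⁵ s⁻².

3.32 × 10⁻⁵ s⁻²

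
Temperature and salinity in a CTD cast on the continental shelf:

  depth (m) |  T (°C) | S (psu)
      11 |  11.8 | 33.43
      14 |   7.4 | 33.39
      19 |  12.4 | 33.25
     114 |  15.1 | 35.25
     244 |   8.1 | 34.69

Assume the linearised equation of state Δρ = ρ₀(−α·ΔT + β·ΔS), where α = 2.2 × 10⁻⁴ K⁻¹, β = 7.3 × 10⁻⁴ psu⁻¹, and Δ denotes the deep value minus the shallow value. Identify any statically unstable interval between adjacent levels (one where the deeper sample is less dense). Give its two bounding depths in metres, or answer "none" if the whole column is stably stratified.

Evaluate Δρ/ρ₀ = −αΔT + βΔS across each adjacent pair:
  11–14 m: −αΔT+βΔS = −(2.2 × 10⁻⁴)(-4.4)+(7.3 × 10⁻⁴)(-0.04) = 9.4 × 10⁻⁴ → stable
  14–19 m: −αΔT+βΔS = −(2.2 × 10⁻⁴)(+5.0)+(7.3 × 10⁻⁴)(-0.14) = -1.2 × 10⁻³ → UNSTABLE
  19–114 m: −αΔT+βΔS = −(2.2 × 10⁻⁴)(+2.7)+(7.3 × 10⁻⁴)(+2.00) = 8.7 × 10⁻⁴ → stable
  114–244 m: −αΔT+βΔS = −(2.2 × 10⁻⁴)(-7.0)+(7.3 × 10⁻⁴)(-0.56) = 1.1 × 10⁻³ → stable
The 14–19 m interval has Δρ < 0: lighter water underlies denser water.

14–19 m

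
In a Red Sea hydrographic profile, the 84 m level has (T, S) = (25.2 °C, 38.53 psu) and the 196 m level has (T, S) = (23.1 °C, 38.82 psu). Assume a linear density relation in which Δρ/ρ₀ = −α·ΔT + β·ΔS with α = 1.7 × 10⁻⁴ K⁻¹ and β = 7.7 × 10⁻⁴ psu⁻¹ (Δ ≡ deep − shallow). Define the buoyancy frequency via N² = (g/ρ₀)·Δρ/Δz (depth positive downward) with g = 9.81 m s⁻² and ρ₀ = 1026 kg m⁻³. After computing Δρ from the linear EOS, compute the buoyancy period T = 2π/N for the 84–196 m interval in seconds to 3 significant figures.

881 s

ΔT = -2.1 K, ΔS = +0.29 psu (deep − shallow).
Δρ/ρ₀ = −αΔT + βΔS = 3.57 × 10⁻⁴ + 2.233 × 10⁻⁴ = 5.803 × 10⁻⁴, so Δρ ≈ 0.5954 kg m⁻³.
N² = (g/ρ₀)·Δρ/Δz = g·(Δρ/ρ₀)/Δz = 9.81 × 5.803 × 10⁻⁴ / 112 = 5.0828 × 10⁻⁵ s⁻².
N = √(5.0828 × 10⁻⁵) = 7.1294 × 10⁻³ rad s⁻¹ → T = 2π/N = 881.31 s ≈ 881 s.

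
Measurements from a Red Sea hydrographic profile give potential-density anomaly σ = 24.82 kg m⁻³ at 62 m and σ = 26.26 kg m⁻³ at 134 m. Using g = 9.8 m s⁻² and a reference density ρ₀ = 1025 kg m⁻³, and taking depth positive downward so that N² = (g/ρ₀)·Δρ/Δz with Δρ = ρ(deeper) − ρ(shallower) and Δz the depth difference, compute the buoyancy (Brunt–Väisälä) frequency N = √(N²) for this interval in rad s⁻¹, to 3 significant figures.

0.0138 rad s⁻¹

Δρ = 1026.26 − 1024.82 = 1.44 kg m⁻³ over Δz = 134 − 62 = 72 m.
N² = (9.8/1025) × (1.44/72) = 1.9122 × 10⁻⁴ s⁻².
N = √(1.9122 × 10⁻⁴) = 0.013828 rad s⁻¹ ≈ 0.0138 rad s⁻¹.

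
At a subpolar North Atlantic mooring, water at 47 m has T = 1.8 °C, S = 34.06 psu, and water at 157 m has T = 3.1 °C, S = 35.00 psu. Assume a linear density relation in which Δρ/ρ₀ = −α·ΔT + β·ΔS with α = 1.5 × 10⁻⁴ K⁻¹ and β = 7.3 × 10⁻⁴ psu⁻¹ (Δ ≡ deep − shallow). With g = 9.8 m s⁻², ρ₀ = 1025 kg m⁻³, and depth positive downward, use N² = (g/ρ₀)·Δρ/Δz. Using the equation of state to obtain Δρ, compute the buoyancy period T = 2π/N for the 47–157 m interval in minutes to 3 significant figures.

15.8 min

ΔT = +1.3 K, ΔS = +0.94 psu (deep − shallow).
Δρ/ρ₀ = −αΔT + βΔS = -1.95 × 10⁻⁴ + 6.862 × 10⁻⁴ = 4.912 × 10⁻⁴, so Δρ ≈ 0.5035 kg m⁻³.
N² = (g/ρ₀)·Δρ/Δz = g·(Δρ/ρ₀)/Δz = 9.8 × 4.912 × 10⁻⁴ / 110 = 4.3761 × 10⁻⁵ s⁻².
N = √(4.3761 × 10⁻⁵) = 6.6152 × 10⁻³ rad s⁻¹ → T = 2π/N = 949.81 s = 15.830 min ≈ 15.8 min.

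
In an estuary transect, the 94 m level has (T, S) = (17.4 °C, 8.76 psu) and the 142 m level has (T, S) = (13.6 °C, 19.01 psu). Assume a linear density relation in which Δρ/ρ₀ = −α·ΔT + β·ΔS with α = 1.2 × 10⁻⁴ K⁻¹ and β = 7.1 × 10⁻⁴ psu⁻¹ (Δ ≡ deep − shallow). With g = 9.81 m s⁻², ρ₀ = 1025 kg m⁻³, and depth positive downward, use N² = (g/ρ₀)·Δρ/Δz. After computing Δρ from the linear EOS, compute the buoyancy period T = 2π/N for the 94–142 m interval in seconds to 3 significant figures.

158 s

ΔT = -3.8 K, ΔS = +10.25 psu (deep − shallow).
Δρ/ρ₀ = −αΔT + βΔS = 4.56 × 10⁻⁴ + 7.2775 × 10⁻³ = 7.7335 × 10⁻³, so Δρ ≈ 7.927 kg m⁻³.
N² = (g/ρ₀)·Δρ/Δz = g·(Δρ/ρ₀)/Δz = 9.81 × 7.7335 × 10⁻³ / 48 = 1.5805 × 10⁻³ s⁻².
N = √(1.5805 × 10⁻³) = 0.039756 rad s⁻¹ → T = 2π/N = 158.04 s ≈ 158 s.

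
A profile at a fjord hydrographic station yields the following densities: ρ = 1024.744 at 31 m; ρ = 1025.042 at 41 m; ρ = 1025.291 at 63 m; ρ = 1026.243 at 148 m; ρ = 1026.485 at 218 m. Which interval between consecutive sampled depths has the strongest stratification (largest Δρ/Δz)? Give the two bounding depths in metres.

Compute the density gradient over each adjacent pair:
  31–41 m: Δρ/Δz = 0.298/10 = 0.030 kg m⁻⁴
  41–63 m: Δρ/Δz = 0.249/22 = 0.011 kg m⁻⁴
  63–148 m: Δρ/Δz = 0.952/85 = 0.011 kg m⁻⁴
  148–218 m: Δρ/Δz = 0.242/70 = 3.5 × 10⁻³ kg m⁻⁴
The largest gradient is in the 31–41 m interval — the pycnocline.

31–41 m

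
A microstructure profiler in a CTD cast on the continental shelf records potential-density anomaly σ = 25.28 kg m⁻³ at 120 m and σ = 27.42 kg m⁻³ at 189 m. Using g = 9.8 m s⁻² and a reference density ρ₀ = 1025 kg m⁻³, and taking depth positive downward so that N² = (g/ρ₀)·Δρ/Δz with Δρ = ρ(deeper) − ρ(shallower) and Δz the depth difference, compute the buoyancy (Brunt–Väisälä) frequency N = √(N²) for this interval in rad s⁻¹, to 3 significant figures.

0.0172 rad s⁻¹

Δρ = 1027.42 − 1025.28 = 2.14 kg m⁻³ over Δz = 189 − 120 = 69 m.
N² = (9.8/1025) × (2.14/69) = 2.9653 × 10⁻⁴ s⁻².
N = √(2.9653 × 10⁻⁴) = 0.017220 rad s⁻¹ ≈ 0.0172 rad s⁻¹.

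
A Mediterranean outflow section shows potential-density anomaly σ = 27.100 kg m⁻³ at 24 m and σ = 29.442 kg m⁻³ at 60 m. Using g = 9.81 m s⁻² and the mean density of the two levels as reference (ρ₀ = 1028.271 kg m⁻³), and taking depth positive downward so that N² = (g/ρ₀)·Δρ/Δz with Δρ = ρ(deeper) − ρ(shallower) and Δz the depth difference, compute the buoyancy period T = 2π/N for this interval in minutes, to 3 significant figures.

Δρ = 1029.442 − 1027.100 = 2.342 kg m⁻³ over Δz = 60 − 24 = 36 m.
N² = (9.81/1028.271) × (2.342/36) = 6.2065 × 10⁻⁴ s⁻².
N = √(6.2065 × 10⁻⁴) = 0.024913 rad s⁻¹, so T = 2π/N = 252.21 s = 4.2035 min ≈ 4.20 min.
A positive N² confirms static stability across the interval.

4.20 min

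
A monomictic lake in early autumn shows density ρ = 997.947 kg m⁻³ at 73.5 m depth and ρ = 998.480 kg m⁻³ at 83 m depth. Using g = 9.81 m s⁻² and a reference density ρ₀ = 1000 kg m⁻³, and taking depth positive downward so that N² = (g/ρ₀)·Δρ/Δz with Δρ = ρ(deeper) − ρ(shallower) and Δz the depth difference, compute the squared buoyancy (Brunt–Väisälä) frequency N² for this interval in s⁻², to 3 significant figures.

5.50 × 10⁻⁴ s⁻²

Δρ = 998.480 − 997.947 = 0.533 kg m⁻³ over Δz = 83 − 73.5 = 9.5 m.
N² = (9.81/1000) × (0.533/9.5) = 5.5039 × 10⁻⁴ s⁻² ≈ 5.50 × 10⁻⁴ s⁻².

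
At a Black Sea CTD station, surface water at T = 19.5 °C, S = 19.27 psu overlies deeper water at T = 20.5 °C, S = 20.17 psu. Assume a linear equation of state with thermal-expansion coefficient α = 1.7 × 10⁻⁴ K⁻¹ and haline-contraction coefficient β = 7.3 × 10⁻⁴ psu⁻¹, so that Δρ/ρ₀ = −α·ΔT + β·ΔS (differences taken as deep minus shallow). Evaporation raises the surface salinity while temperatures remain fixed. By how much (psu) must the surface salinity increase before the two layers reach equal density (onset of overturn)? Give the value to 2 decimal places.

0.67 psu

Neutral buoyancy requires −α(T_deep − T_surf) + β(S_deep − S_surf′) = 0.
S_surf′ = S_deep − (α/β)·ΔT = 20.17 − (1.7 × 10⁻⁴/7.3 × 10⁻⁴)·(+1.0) = 19.9371 psu.
Increase required: 19.9371 − 19.27 = 0.6671 psu.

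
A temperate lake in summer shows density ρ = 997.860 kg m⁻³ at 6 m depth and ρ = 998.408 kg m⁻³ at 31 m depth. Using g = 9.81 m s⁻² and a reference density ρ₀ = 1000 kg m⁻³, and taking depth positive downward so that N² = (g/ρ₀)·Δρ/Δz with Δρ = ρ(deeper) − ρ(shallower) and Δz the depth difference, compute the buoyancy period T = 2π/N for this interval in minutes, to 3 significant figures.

Δρ = 998.408 − 997.860 = 0.548 kg m⁻³ over Δz = 31 − 6 = 25 m.
N² = (9.81/1000) × (0.548/25) = 2.1504 × 10⁻⁴ s⁻².
N = √(2.1504 × 10⁻⁴) = 0.014664 rad s⁻¹, so T = 2π/N = 428.48 s = 7.1413 min ≈ 7.14 min.

7.14 min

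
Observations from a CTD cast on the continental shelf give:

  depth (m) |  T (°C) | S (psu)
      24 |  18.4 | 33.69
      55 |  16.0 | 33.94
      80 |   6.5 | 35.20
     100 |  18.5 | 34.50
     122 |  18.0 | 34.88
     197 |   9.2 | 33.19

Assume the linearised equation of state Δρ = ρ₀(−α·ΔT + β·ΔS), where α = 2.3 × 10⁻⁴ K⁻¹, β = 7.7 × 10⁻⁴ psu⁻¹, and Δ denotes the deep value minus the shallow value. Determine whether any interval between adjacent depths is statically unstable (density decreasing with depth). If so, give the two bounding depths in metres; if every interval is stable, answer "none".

80–100 m

Evaluate Δρ/ρ₀ = −αΔT + βΔS across each adjacent pair:
  24–55 m: −αΔT+βΔS = −(2.3 × 10⁻⁴)(-2.4)+(7.7 × 10⁻⁴)(+0.25) = 7.4 × 10⁻⁴ → stable
  55–80 m: −αΔT+βΔS = −(2.3 × 10⁻⁴)(-9.5)+(7.7 × 10⁻⁴)(+1.26) = 3.2 × 10⁻³ → stable
  80–100 m: −αΔT+βΔS = −(2.3 × 10⁻⁴)(+12.0)+(7.7 × 10⁻⁴)(-0.70) = -3.3 × 10⁻³ → UNSTABLE
  100–122 m: −αΔT+βΔS = −(2.3 × 10⁻⁴)(-0.5)+(7.7 × 10⁻⁴)(+0.38) = 4.1 × 10⁻⁴ → stable
  122–197 m: −αΔT+βΔS = −(2.3 × 10⁻⁴)(-8.8)+(7.7 × 10⁻⁴)(-1.69) = 7.2 × 10⁻⁴ → stable
The 80–100 m interval has Δρ < 0: lighter water underlies denser water.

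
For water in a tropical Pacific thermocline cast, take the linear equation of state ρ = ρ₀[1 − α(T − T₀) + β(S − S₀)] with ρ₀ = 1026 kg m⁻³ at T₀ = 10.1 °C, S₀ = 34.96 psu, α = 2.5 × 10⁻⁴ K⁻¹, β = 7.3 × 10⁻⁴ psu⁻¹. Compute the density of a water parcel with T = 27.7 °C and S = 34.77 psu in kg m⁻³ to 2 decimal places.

T − T₀ = +17.6 K, S − S₀ = -0.19 psu.
Bracket = 1 − α·(+17.6) + β·(-0.19) = 1 + (-4.5387 × 10⁻³) = 0.9954613.
ρ = 1026 × 0.9954613 = 1021.34 kg m⁻³.

1021.34 kg m⁻³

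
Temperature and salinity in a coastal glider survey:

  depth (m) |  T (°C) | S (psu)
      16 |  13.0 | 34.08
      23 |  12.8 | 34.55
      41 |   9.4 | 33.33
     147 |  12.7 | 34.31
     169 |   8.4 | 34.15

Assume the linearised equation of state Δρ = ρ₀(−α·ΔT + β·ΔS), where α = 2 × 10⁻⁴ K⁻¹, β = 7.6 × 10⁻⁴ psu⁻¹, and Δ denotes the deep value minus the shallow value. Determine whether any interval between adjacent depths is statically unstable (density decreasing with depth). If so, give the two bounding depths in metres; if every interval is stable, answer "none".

Evaluate Δρ/ρ₀ = −αΔT + βΔS across each adjacent pair:
  16–23 m: −αΔT+βΔS = −(2 × 10⁻⁴)(-0.2)+(7.6 × 10⁻⁴)(+0.47) = 4.0 × 10⁻⁴ → stable
  23–41 m: −αΔT+βΔS = −(2 × 10⁻⁴)(-3.4)+(7.6 × 10⁻⁴)(-1.22) = -2.5 × 10⁻⁴ → UNSTABLE
  41–147 m: −αΔT+βΔS = −(2 × 10⁻⁴)(+3.3)+(7.6 × 10⁻⁴)(+0.98) = 8.5 × 10⁻⁵ → stable
  147–169 m: −αΔT+βΔS = −(2 × 10⁻⁴)(-4.3)+(7.6 × 10⁻⁴)(-0.16) = 7.4 × 10⁻⁴ → stable
The 23–41 m interval has Δρ < 0: lighter water underlies denser water.

23–41 m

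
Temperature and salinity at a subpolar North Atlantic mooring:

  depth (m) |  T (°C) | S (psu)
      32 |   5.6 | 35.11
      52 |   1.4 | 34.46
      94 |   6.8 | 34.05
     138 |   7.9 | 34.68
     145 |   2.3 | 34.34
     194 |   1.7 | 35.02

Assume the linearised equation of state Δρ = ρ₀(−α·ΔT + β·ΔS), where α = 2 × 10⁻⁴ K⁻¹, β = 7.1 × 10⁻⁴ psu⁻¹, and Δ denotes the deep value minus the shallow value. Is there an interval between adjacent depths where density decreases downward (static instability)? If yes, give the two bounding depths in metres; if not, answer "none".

Evaluate Δρ/ρ₀ = −αΔT + βΔS across each adjacent pair:
  32–52 m: −αΔT+βΔS = −(2 × 10⁻⁴)(-4.2)+(7.1 × 10⁻⁴)(-0.65) = 3.8 × 10⁻⁴ → stable
  52–94 m: −αΔT+βΔS = −(2 × 10⁻⁴)(+5.4)+(7.1 × 10⁻⁴)(-0.41) = -1.4 × 10⁻³ → UNSTABLE
  94–138 m: −αΔT+βΔS = −(2 × 10⁻⁴)(+1.1)+(7.1 × 10⁻⁴)(+0.63) = 2.3 × 10⁻⁴ → stable
  138–145 m: −αΔT+βΔS = −(2 × 10⁻⁴)(-5.6)+(7.1 × 10⁻⁴)(-0.34) = 8.8 × 10⁻⁴ → stable
  145–194 m: −αΔT+βΔS = −(2 × 10⁻⁴)(-0.6)+(7.1 × 10⁻⁴)(+0.68) = 6.0 × 10⁻⁴ → stable
The 52–94 m interval has Δρ < 0: lighter water underlies denser water.

52–94 m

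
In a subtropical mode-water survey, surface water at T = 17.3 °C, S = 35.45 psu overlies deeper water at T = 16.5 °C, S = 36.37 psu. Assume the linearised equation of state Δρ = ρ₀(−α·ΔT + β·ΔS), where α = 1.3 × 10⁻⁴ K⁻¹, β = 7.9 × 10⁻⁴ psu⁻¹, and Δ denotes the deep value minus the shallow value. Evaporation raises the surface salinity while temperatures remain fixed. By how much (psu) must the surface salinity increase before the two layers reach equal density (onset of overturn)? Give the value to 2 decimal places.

1.05 psu

Neutral buoyancy requires −α(T_deep − T_surf) + β(S_deep − S_surf′) = 0.
S_surf′ = S_deep − (α/β)·ΔT = 36.37 − (1.3 × 10⁻⁴/7.9 × 10⁻⁴)·(-0.8) = 36.5016 psu.
Increase required: 36.5016 − 35.45 = 1.0516 psu.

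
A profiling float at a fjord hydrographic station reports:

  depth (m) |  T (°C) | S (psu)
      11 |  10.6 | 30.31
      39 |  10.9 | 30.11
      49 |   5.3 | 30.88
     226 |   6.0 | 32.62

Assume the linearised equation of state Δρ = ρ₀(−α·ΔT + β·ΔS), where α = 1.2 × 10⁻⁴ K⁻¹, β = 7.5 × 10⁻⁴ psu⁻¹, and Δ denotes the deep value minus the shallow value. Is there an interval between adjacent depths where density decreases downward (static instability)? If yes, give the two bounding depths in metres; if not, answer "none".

11–39 m

Evaluate Δρ/ρ₀ = −αΔT + βΔS across each adjacent pair:
  11–39 m: −αΔT+βΔS = −(1.2 × 10⁻⁴)(+0.3)+(7.5 × 10⁻⁴)(-0.20) = -1.9 × 10⁻⁴ → UNSTABLE
  39–49 m: −αΔT+βΔS = −(1.2 × 10⁻⁴)(-5.6)+(7.5 × 10⁻⁴)(+0.77) = 1.2 × 10⁻³ → stable
  49–226 m: −αΔT+βΔS = −(1.2 × 10⁻⁴)(+0.7)+(7.5 × 10⁻⁴)(+1.74) = 1.2 × 10⁻³ → stable
The 11–39 m interval has Δρ < 0: lighter water underlies denser water.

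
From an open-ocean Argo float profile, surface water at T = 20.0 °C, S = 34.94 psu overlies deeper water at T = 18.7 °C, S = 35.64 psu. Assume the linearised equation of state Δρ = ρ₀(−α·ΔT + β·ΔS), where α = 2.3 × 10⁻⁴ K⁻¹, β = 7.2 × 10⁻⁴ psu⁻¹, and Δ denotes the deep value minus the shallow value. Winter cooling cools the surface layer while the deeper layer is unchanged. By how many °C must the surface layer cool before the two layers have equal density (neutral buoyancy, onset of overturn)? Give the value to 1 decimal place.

3.5 °C

Neutral buoyancy requires Δρ = 0, i.e. −α(T_deep − T_surf′) + β(S_deep − S_surf) = 0.
T_surf′ = T_deep − (β/α)·ΔS = 18.7 − (7.2 × 10⁻⁴/2.3 × 10⁻⁴)·(+0.70) = 16.509 °C.
Cooling required: 20.0 − (16.509) = 3.491 °C.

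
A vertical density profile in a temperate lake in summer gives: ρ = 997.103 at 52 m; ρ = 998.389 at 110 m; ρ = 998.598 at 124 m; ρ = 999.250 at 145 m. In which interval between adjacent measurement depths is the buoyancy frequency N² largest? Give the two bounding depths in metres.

Compute the density gradient over each adjacent pair:
  52–110 m: Δρ/Δz = 1.286/58 = 0.022 kg m⁻⁴
  110–124 m: Δρ/Δz = 0.209/14 = 0.015 kg m⁻⁴
  124–145 m: Δρ/Δz = 0.652/21 = 0.031 kg m⁻⁴
The largest gradient is in the 124–145 m interval — the pycnocline.

124–145 m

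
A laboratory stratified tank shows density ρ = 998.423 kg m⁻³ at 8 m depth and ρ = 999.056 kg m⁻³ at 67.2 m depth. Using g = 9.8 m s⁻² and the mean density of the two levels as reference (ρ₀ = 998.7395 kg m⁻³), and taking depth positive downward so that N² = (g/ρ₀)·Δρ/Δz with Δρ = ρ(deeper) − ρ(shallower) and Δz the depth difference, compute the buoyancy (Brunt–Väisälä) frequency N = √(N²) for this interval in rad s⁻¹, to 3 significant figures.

Δρ = 999.056 − 998.423 = 0.633 kg m⁻³ over Δz = 67.2 − 8 = 59.2 m.
N² = (9.8/998.7395) × (0.633/59.2) = 1.0492 × 10⁻⁴ s⁻².
N = √(1.0492 × 10⁻⁴) = 0.010243 rad s⁻¹ ≈ 0.0102 rad s⁻¹.

0.0102 rad s⁻¹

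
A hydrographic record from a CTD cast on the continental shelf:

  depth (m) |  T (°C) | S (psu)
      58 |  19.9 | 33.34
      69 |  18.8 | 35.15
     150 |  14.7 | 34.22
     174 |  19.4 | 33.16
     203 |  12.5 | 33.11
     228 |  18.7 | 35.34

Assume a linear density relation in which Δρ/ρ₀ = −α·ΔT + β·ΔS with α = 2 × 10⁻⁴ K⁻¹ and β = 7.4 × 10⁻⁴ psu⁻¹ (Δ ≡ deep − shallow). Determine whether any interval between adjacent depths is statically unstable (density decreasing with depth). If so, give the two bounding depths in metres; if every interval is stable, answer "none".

150–174 m

Evaluate Δρ/ρ₀ = −αΔT + βΔS across each adjacent pair:
  58–69 m: −αΔT+βΔS = −(2 × 10⁻⁴)(-1.1)+(7.4 × 10⁻⁴)(+1.81) = 1.6 × 10⁻³ → stable
  69–150 m: −αΔT+βΔS = −(2 × 10⁻⁴)(-4.1)+(7.4 × 10⁻⁴)(-0.93) = 1.3 × 10⁻⁴ → stable
  150–174 m: −αΔT+βΔS = −(2 × 10⁻⁴)(+4.7)+(7.4 × 10⁻⁴)(-1.06) = -1.7 × 10⁻³ → UNSTABLE
  174–203 m: −αΔT+βΔS = −(2 × 10⁻⁴)(-6.9)+(7.4 × 10⁻⁴)(-0.05) = 1.3 × 10⁻³ → stable
  203–228 m: −αΔT+βΔS = −(2 × 10⁻⁴)(+6.2)+(7.4 × 10⁻⁴)(+2.23) = 4.1 × 10⁻⁴ → stable
The 150–174 m interval has Δρ < 0: lighter water underlies denser water.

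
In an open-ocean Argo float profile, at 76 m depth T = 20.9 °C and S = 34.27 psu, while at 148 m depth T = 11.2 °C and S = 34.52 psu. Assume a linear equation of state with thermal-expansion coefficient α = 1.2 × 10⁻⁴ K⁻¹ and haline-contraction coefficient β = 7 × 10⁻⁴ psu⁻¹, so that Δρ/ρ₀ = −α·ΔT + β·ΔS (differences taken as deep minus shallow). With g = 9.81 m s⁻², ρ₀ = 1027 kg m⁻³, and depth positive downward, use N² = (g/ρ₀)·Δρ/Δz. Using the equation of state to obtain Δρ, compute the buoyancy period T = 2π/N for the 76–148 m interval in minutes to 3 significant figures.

ΔT = -9.7 K, ΔS = +0.25 psu (deep − shallow).
Δρ/ρ₀ = −αΔT + βΔS = 1.164 × 10⁻³ + 1.75 × 10⁻⁴ = 1.339 × 10⁻³, so Δρ ≈ 1.375 kg m⁻³.
N² = (g/ρ₀)·Δρ/Δz = g·(Δρ/ρ₀)/Δz = 9.81 × 1.339 × 10⁻³ / 72 = 1.8244 × 10⁻⁴ s⁻².
N = √(1.8244 × 10⁻⁴) = 0.013507 rad s⁻¹ → T = 2π/N = 465.18 s = 7.7530 min ≈ 7.75 min.

7.75 min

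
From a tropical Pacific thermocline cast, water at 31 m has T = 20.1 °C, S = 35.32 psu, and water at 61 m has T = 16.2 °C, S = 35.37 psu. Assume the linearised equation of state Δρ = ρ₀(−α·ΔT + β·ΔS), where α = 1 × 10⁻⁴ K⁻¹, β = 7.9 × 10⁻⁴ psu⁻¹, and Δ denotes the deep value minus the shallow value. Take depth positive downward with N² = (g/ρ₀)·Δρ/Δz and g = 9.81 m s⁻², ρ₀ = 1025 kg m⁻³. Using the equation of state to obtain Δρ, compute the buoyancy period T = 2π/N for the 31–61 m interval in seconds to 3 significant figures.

530 s

ΔT = -3.9 K, ΔS = +0.05 psu (deep − shallow).
Δρ/ρ₀ = −αΔT + βΔS = 3.90 × 10⁻⁴ + 3.95 × 10⁻⁵ = 4.295 × 10⁻⁴, so Δρ ≈ 0.4402 kg m⁻³.
N² = (g/ρ₀)·Δρ/Δz = g·(Δρ/ρ₀)/Δz = 9.81 × 4.295 × 10⁻⁴ / 30 = 1.4045 × 10⁻⁴ s⁻².
N = √(1.4045 × 10⁻⁴) = 0.011851 rad s⁻¹ → T = 2π/N = 530.18 s ≈ 530 s.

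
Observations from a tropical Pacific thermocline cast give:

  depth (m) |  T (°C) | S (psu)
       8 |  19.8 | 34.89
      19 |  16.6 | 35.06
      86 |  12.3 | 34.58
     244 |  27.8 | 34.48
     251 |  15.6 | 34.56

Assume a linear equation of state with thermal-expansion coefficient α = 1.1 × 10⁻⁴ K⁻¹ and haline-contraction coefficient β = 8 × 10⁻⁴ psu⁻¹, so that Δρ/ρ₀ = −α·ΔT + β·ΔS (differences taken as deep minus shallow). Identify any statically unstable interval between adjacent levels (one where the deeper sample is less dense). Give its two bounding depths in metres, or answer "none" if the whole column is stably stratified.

Evaluate Δρ/ρ₀ = −αΔT + βΔS across each adjacent pair:
  8–19 m: −αΔT+βΔS = −(1.1 × 10⁻⁴)(-3.2)+(8 × 10⁻⁴)(+0.17) = 4.9 × 10⁻⁴ → stable
  19–86 m: −αΔT+βΔS = −(1.1 × 10⁻⁴)(-4.3)+(8 × 10⁻⁴)(-0.48) = 8.9 × 10⁻⁵ → stable
  86–244 m: −αΔT+βΔS = −(1.1 × 10⁻⁴)(+15.5)+(8 × 10⁻⁴)(-0.10) = -1.8 × 10⁻³ → UNSTABLE
  244–251 m: −αΔT+βΔS = −(1.1 × 10⁻⁴)(-12.2)+(8 × 10⁻⁴)(+0.08) = 1.4 × 10⁻³ → stable
The 86–244 m interval has Δρ < 0: lighter water underlies denser water.

86–244 m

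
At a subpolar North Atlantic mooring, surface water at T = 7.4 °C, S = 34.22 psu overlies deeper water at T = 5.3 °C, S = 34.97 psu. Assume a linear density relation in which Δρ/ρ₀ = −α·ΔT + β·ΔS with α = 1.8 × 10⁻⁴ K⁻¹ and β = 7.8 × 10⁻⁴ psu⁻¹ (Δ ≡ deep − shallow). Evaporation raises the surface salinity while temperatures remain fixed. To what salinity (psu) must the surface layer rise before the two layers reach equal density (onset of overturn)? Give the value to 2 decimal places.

35.45 psu

Neutral buoyancy requires −α(T_deep − T_surf) + β(S_deep − S_surf′) = 0.
S_surf′ = S_deep − (α/β)·ΔT = 34.97 − (1.8 × 10⁻⁴/7.8 × 10⁻⁴)·(-2.1) = 35.4546 psu.
Increase required: 35.4546 − 34.22 = 1.2346 psu.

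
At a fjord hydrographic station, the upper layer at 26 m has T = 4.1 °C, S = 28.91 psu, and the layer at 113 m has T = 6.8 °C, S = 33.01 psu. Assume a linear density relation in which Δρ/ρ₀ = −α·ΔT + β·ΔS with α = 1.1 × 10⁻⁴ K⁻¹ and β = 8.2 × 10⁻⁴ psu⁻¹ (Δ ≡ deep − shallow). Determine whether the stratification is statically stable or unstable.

ΔT = 6.8 − 4.1 = +2.7 K and ΔS = 33.01 − 28.91 = +4.10 psu (deep − shallow).
−αΔT = -2.97 × 10⁻⁴; βΔS = 3.362 × 10⁻³; sum Δρ/ρ₀ = 3.065 × 10⁻³.
Δρ/ρ₀ > 0, so Δρ > 0: deeper water is denser → statically stable.

stable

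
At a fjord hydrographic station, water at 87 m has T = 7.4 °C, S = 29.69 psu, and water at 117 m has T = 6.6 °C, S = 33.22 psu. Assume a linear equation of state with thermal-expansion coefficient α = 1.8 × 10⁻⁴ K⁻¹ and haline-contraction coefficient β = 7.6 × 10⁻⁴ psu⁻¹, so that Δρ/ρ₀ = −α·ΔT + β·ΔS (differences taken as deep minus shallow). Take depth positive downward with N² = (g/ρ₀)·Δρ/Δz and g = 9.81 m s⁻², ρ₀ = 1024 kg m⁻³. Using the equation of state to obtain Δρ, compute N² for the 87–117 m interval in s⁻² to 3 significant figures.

9.24 × 10⁻⁴ s⁻²

ΔT = -0.8 K, ΔS = +3.53 psu (deep − shallow).
Δρ/ρ₀ = −αΔT + βΔS = 1.44 × 10⁻⁴ + 2.6828 × 10⁻³ = 2.8268 × 10⁻³, so Δρ ≈ 2.895 kg m⁻³.
N² = (g/ρ₀)·Δρ/Δz = g·(Δρ/ρ₀)/Δz = 9.81 × 2.8268 × 10⁻³ / 30 = 9.2436 × 10⁻⁴ s⁻² ≈ 9.24 × 10⁻⁴ s⁻².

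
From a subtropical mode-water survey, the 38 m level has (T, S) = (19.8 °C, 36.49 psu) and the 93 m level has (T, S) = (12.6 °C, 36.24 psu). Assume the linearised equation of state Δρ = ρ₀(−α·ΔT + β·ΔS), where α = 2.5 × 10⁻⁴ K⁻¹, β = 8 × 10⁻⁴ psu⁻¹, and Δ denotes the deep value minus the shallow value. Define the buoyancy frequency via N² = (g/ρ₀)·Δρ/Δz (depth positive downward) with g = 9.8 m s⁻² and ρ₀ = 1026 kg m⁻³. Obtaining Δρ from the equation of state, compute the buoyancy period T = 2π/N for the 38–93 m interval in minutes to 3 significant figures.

ΔT = -7.2 K, ΔS = -0.25 psu (deep − shallow).
Δρ/ρ₀ = −αΔT + βΔS = 1.80 × 10⁻³ − 2.00 × 10⁻⁴ = 1.60 × 10⁻³, so Δρ ≈ 1.642 kg m⁻³.
N² = (g/ρ₀)·Δρ/Δz = g·(Δρ/ρ₀)/Δz = 9.8 × 1.60 × 10⁻³ / 55 = 2.8509 × 10⁻⁴ s⁻².
N = √(2.8509 × 10⁻⁴) = 0.016885 rad s⁻¹ → T = 2π/N = 372.12 s = 6.2020 min ≈ 6.20 min.

6.20 min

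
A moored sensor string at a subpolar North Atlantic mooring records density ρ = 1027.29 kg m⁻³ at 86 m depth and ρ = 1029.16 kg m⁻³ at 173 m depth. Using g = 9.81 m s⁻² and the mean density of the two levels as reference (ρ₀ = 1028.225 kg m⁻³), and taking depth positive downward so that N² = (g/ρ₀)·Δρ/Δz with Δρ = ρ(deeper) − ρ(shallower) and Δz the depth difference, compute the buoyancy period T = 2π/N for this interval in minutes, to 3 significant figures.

7.31 min

Δρ = 1029.16 − 1027.29 = 1.87 kg m⁻³ over Δz = 173 − 86 = 87 m.
N² = (9.81/1028.225) × (1.87/87) = 2.0507 × 10⁻⁴ s⁻².
N = √(2.0507 × 10⁻⁴) = 0.014320 rad s⁻¹, so T = 2π/N = 438.77 s = 7.3128 min ≈ 7.31 min.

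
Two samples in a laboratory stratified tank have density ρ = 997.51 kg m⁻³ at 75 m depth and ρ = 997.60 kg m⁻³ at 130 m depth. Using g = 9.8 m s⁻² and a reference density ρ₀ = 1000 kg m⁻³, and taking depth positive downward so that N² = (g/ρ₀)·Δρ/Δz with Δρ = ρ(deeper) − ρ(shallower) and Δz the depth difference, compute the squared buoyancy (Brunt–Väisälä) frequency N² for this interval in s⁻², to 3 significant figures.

1.60 × 10⁻⁵ s⁻²

Δρ = 997.60 − 997.51 = 0.09 kg m⁻³ over Δz = 130 − 75 = 55 m.
N² = (9.8/1000) × (0.09/55) = 1.6036 × 10⁻⁵ s⁻² ≈ 1.60 × 10⁻⁵ s⁻².
Since Δρ > 0 the layer is stably stratified.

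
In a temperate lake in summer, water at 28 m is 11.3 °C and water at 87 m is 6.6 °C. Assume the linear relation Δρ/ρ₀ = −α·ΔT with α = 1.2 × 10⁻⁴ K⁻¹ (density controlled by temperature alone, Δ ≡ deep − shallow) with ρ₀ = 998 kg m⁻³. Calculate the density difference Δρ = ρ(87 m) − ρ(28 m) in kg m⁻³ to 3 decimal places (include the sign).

ΔT = -4.7 K, Δρ/ρ₀ = −αΔT = 5.64 × 10⁻⁴.
Δρ = 998 × (5.64 × 10⁻⁴) = +0.563 kg m⁻³.
Positive Δρ: denser below, stable.

+0.563 kg m⁻³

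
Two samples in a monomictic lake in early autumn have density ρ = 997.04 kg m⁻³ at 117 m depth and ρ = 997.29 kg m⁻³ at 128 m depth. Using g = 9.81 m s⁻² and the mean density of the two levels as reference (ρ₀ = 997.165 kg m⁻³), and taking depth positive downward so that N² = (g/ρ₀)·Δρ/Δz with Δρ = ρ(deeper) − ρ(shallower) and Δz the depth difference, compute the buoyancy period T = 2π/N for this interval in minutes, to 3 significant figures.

Δρ = 997.29 − 997.04 = 0.25 kg m⁻³ over Δz = 128 − 117 = 11 m.
N² = (9.81/997.165) × (0.25/11) = 2.2359 × 10⁻⁴ s⁻².
N = √(2.2359 × 10⁻⁴) = 0.014953 rad s⁻¹, so T = 2π/N = 420.20 s = 7.0033 min ≈ 7.00 min.

7.00 min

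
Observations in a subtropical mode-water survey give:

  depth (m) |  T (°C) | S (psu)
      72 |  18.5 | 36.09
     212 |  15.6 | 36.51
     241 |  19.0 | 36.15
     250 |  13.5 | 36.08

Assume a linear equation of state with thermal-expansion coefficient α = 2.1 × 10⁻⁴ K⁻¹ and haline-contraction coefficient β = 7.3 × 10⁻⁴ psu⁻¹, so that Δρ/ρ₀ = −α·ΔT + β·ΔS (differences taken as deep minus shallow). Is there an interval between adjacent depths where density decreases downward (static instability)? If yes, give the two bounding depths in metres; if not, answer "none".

212–241 m

Evaluate Δρ/ρ₀ = −αΔT + βΔS across each adjacent pair:
  72–212 m: −αΔT+βΔS = −(2.1 × 10⁻⁴)(-2.9)+(7.3 × 10⁻⁴)(+0.42) = 9.2 × 10⁻⁴ → stable
  212–241 m: −αΔT+βΔS = −(2.1 × 10⁻⁴)(+3.4)+(7.3 × 10⁻⁴)(-0.36) = -9.8 × 10⁻⁴ → UNSTABLE
  241–250 m: −αΔT+βΔS = −(2.1 × 10⁻⁴)(-5.5)+(7.3 × 10⁻⁴)(-0.07) = 1.1 × 10⁻³ → stable
The 212–241 m interval has Δρ < 0: lighter water underlies denser water.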